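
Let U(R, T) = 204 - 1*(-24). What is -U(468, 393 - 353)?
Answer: -228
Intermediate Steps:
U(R, T) = 228 (U(R, T) = 204 + 24 = 228)
-U(468, 393 - 353) = -1*228 = -228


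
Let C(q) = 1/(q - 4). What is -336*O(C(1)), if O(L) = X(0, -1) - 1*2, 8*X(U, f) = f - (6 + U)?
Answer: 966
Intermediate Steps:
X(U, f) = -¾ - U/8 + f/8 (X(U, f) = (f - (6 + U))/8 = (f + (-6 - U))/8 = (-6 + f - U)/8 = -¾ - U/8 + f/8)
C(q) = 1/(-4 + q)
O(L) = -23/8 (O(L) = (-¾ - ⅛*0 + (⅛)*(-1)) - 1*2 = (-¾ + 0 - ⅛) - 2 = -7/8 - 2 = -23/8)
-336*O(C(1)) = -336*(-23/8) = 966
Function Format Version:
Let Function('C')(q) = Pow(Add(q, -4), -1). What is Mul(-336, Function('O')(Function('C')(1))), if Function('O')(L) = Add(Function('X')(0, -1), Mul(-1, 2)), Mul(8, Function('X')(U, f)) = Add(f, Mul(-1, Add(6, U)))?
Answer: 966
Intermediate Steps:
Function('X')(U, f) = Add(Rational(-3, 4), Mul(Rational(-1, 8), U), Mul(Rational(1, 8), f)) (Function('X')(U, f) = Mul(Rational(1, 8), Add(f, Mul(-1, Add(6, U)))) = Mul(Rational(1, 8), Add(f, Add(-6, Mul(-1, U)))) = Mul(Rational(1, 8), Add(-6, f, Mul(-1, U))) = Add(Rational(-3, 4), Mul(Rational(-1, 8), U), Mul(Rational(1, 8), f)))
Function('C')(q) = Pow(Add(-4, q), -1)
Function('O')(L) = Rational(-23, 8) (Function('O')(L) = Add(Add(Rational(-3, 4), Mul(Rational(-1, 8), 0), Mul(Rational(1, 8), -1)), Mul(-1, 2)) = Add(Add(Rational(-3, 4), 0, Rational(-1, 8)), -2) = Add(Rational(-7, 8), -2) = Rational(-23, 8))
Mul(-336, Function('O')(Function('C')(1))) = Mul(-336, Rational(-23, 8)) = 966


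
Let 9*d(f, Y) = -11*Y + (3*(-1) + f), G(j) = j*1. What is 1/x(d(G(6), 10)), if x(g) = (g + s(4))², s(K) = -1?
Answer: 81/13456 ≈ 0.0060196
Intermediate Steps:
G(j) = j
d(f, Y) = -⅓ - 11*Y/9 + f/9 (d(f, Y) = (-11*Y + (3*(-1) + f))/9 = (-11*Y + (-3 + f))/9 = (-3 + f - 11*Y)/9 = -⅓ - 11*Y/9 + f/9)
x(g) = (-1 + g)² (x(g) = (g - 1)² = (-1 + g)²)
1/x(d(G(6), 10)) = 1/((-1 + (-⅓ - 11/9*10 + (⅑)*6))²) = 1/((-1 + (-⅓ - 110/9 + ⅔))²) = 1/((-1 - 107/9)²) = 1/((-116/9)²) = 1/(13456/81) = 81/13456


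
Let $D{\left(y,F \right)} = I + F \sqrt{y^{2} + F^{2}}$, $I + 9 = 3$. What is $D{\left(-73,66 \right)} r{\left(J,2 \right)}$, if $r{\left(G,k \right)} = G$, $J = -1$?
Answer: $6 - 66 \sqrt{9685} \approx -6489.2$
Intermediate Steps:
$I = -6$ ($I = -9 + 3 = -6$)
$D{\left(y,F \right)} = -6 + F \sqrt{F^{2} + y^{2}}$ ($D{\left(y,F \right)} = -6 + F \sqrt{y^{2} + F^{2}} = -6 + F \sqrt{F^{2} + y^{2}}$)
$D{\left(-73,66 \right)} r{\left(J,2 \right)} = \left(-6 + 66 \sqrt{66^{2} + \left(-73\right)^{2}}\right) \left(-1\right) = \left(-6 + 66 \sqrt{4356 + 5329}\right) \left(-1\right) = \left(-6 + 66 \sqrt{9685}\right) \left(-1\right) = 6 - 66 \sqrt{9685}$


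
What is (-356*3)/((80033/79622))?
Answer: -85036296/80033 ≈ -1062.5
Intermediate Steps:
(-356*3)/((80033/79622)) = -1068/(80033*(1/79622)) = -1068/80033/79622 = -1068*79622/80033 = -85036296/80033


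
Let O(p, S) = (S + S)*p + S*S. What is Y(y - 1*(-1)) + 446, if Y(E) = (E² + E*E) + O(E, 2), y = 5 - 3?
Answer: 480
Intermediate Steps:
y = 2
O(p, S) = S² + 2*S*p (O(p, S) = (2*S)*p + S² = 2*S*p + S² = S² + 2*S*p)
Y(E) = 4 + 2*E² + 4*E (Y(E) = (E² + E*E) + 2*(2 + 2*E) = (E² + E²) + (4 + 4*E) = 2*E² + (4 + 4*E) = 4 + 2*E² + 4*E)
Y(y - 1*(-1)) + 446 = (4 + 2*(2 - 1*(-1))² + 4*(2 - 1*(-1))) + 446 = (4 + 2*(2 + 1)² + 4*(2 + 1)) + 446 = (4 + 2*3² + 4*3) + 446 = (4 + 2*9 + 12) + 446 = (4 + 18 + 12) + 446 = 34 + 446 = 480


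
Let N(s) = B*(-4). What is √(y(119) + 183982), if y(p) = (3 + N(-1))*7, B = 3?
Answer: √183919 ≈ 428.86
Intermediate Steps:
N(s) = -12 (N(s) = 3*(-4) = -12)
y(p) = -63 (y(p) = (3 - 12)*7 = -9*7 = -63)
√(y(119) + 183982) = √(-63 + 183982) = √183919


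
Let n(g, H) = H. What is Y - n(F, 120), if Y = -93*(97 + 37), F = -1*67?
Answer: -12582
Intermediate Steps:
F = -67
Y = -12462 (Y = -93*134 = -12462)
Y - n(F, 120) = -12462 - 1*120 = -12462 - 120 = -12582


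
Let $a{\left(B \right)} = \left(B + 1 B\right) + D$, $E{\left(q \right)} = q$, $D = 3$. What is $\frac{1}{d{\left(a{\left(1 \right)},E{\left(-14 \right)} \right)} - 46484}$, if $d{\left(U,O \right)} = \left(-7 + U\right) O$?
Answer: $- \frac{1}{46456} \approx -2.1526 \cdot 10^{-5}$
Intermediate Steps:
$a{\left(B \right)} = 3 + 2 B$ ($a{\left(B \right)} = \left(B + 1 B\right) + 3 = \left(B + B\right) + 3 = 2 B + 3 = 3 + 2 B$)
$d{\left(U,O \right)} = O \left(-7 + U\right)$
$\frac{1}{d{\left(a{\left(1 \right)},E{\left(-14 \right)} \right)} - 46484} = \frac{1}{- 14 \left(-7 + \left(3 + 2 \cdot 1\right)\right) - 46484} = \frac{1}{- 14 \left(-7 + \left(3 + 2\right)\right) - 46484} = \frac{1}{- 14 \left(-7 + 5\right) - 46484} = \frac{1}{\left(-14\right) \left(-2\right) - 46484} = \frac{1}{28 - 46484} = \frac{1}{-46456} = - \frac{1}{46456}$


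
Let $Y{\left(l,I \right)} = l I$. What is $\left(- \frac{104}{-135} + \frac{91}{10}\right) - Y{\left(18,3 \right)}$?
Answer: $- \frac{2383}{54} \approx -44.13$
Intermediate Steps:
$Y{\left(l,I \right)} = I l$
$\left(- \frac{104}{-135} + \frac{91}{10}\right) - Y{\left(18,3 \right)} = \left(- \frac{104}{-135} + \frac{91}{10}\right) - 3 \cdot 18 = \left(\left(-104\right) \left(- \frac{1}{135}\right) + 91 \cdot \frac{1}{10}\right) - 54 = \left(\frac{104}{135} + \frac{91}{10}\right) - 54 = \frac{533}{54} - 54 = - \frac{2383}{54}$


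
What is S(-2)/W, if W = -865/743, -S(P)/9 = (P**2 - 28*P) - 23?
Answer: 247419/865 ≈ 286.03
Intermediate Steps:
S(P) = 207 - 9*P**2 + 252*P (S(P) = -9*((P**2 - 28*P) - 23) = -9*(-23 + P**2 - 28*P) = 207 - 9*P**2 + 252*P)
W = -865/743 (W = -865*1/743 = -865/743 ≈ -1.1642)
S(-2)/W = (207 - 9*(-2)**2 + 252*(-2))/(-865/743) = (207 - 9*4 - 504)*(-743/865) = (207 - 36 - 504)*(-743/865) = -333*(-743/865) = 247419/865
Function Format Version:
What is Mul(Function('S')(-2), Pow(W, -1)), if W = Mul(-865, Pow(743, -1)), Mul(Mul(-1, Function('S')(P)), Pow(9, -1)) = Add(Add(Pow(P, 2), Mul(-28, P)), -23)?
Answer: Rational(247419, 865) ≈ 286.03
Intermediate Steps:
Function('S')(P) = Add(207, Mul(-9, Pow(P, 2)), Mul(252, P)) (Function('S')(P) = Mul(-9, Add(Add(Pow(P, 2), Mul(-28, P)), -23)) = Mul(-9, Add(-23, Pow(P, 2), Mul(-28, P))) = Add(207, Mul(-9, Pow(P, 2)), Mul(252, P)))
W = Rational(-865, 743) (W = Mul(-865, Rational(1, 743)) = Rational(-865, 743) ≈ -1.1642)
Mul(Function('S')(-2), Pow(W, -1)) = Mul(Add(207, Mul(-9, Pow(-2, 2)), Mul(252, -2)), Pow(Rational(-865, 743), -1)) = Mul(Add(207, Mul(-9, 4), -504), Rational(-743, 865)) = Mul(Add(207, -36, -504), Rational(-743, 865)) = Mul(-333, Rational(-743, 865)) = Rational(247419, 865)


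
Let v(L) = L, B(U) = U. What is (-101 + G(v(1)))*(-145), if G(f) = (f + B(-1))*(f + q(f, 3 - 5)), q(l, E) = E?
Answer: 14645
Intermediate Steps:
G(f) = (-1 + f)*(-2 + f) (G(f) = (f - 1)*(f + (3 - 5)) = (-1 + f)*(f - 2) = (-1 + f)*(-2 + f))
(-101 + G(v(1)))*(-145) = (-101 + (2 + 1² - 3*1))*(-145) = (-101 + (2 + 1 - 3))*(-145) = (-101 + 0)*(-145) = -101*(-145) = 14645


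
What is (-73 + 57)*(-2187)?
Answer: 34992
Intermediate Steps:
(-73 + 57)*(-2187) = -16*(-2187) = 34992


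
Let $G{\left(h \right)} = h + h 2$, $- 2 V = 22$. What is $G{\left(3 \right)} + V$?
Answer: $-2$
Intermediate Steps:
$V = -11$ ($V = \left(- \frac{1}{2}\right) 22 = -11$)
$G{\left(h \right)} = 3 h$ ($G{\left(h \right)} = h + 2 h = 3 h$)
$G{\left(3 \right)} + V = 3 \cdot 3 - 11 = 9 - 11 = -2$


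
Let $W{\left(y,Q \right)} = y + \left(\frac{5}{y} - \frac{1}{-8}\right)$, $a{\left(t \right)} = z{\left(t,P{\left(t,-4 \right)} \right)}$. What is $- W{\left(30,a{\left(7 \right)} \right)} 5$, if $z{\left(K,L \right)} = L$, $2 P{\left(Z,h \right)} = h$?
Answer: $- \frac{3635}{24} \approx -151.46$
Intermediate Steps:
$P{\left(Z,h \right)} = \frac{h}{2}$
$a{\left(t \right)} = -2$ ($a{\left(t \right)} = \frac{1}{2} \left(-4\right) = -2$)
$W{\left(y,Q \right)} = \frac{1}{8} + y + \frac{5}{y}$ ($W{\left(y,Q \right)} = y + \left(\frac{5}{y} - - \frac{1}{8}\right) = y + \left(\frac{5}{y} + \frac{1}{8}\right) = y + \left(\frac{1}{8} + \frac{5}{y}\right) = \frac{1}{8} + y + \frac{5}{y}$)
$- W{\left(30,a{\left(7 \right)} \right)} 5 = - (\frac{1}{8} + 30 + \frac{5}{30}) 5 = - (\frac{1}{8} + 30 + 5 \cdot \frac{1}{30}) 5 = - (\frac{1}{8} + 30 + \frac{1}{6}) 5 = \left(-1\right) \frac{727}{24} \cdot 5 = \left(- \frac{727}{24}\right) 5 = - \frac{3635}{24}$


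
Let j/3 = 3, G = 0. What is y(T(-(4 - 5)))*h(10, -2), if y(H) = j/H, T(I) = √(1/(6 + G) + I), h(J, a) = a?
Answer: -18*√42/7 ≈ -16.665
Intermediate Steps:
j = 9 (j = 3*3 = 9)
T(I) = √(⅙ + I) (T(I) = √(1/(6 + 0) + I) = √(1/6 + I) = √(⅙ + I))
y(H) = 9/H
y(T(-(4 - 5)))*h(10, -2) = (9/((√(6 + 36*(-(4 - 5)))/6)))*(-2) = (9/((√(6 + 36*(-1*(-1)))/6)))*(-2) = (9/((√(6 + 36*1)/6)))*(-2) = (9/((√(6 + 36)/6)))*(-2) = (9/((√42/6)))*(-2) = (9*(√42/7))*(-2) = (9*√42/7)*(-2) = -18*√42/7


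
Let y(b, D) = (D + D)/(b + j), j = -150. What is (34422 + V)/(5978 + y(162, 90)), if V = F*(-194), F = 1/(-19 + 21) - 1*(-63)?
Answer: 22103/5993 ≈ 3.6881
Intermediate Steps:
y(b, D) = 2*D/(-150 + b) (y(b, D) = (D + D)/(b - 150) = (2*D)/(-150 + b) = 2*D/(-150 + b))
F = 127/2 (F = 1/2 + 63 = ½ + 63 = 127/2 ≈ 63.500)
V = -12319 (V = (127/2)*(-194) = -12319)
(34422 + V)/(5978 + y(162, 90)) = (34422 - 12319)/(5978 + 2*90/(-150 + 162)) = 22103/(5978 + 2*90/12) = 22103/(5978 + 2*90*(1/12)) = 22103/(5978 + 15) = 22103/5993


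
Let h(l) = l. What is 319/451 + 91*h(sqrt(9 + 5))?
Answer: 29/41 + 91*sqrt(14) ≈ 341.20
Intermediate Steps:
319/451 + 91*h(sqrt(9 + 5)) = 319/451 + 91*sqrt(9 + 5) = 319*(1/451) + 91*sqrt(14) = 29/41 + 91*sqrt(14)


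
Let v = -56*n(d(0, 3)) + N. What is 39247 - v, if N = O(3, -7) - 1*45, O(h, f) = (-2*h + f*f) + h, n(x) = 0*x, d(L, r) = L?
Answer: 39246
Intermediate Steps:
n(x) = 0
O(h, f) = f**2 - h (O(h, f) = (-2*h + f**2) + h = (f**2 - 2*h) + h = f**2 - h)
N = 1 (N = ((-7)**2 - 1*3) - 1*45 = (49 - 3) - 45 = 46 - 45 = 1)
v = 1 (v = -56*0 + 1 = 0 + 1 = 1)
39247 - v = 39247 - 1*1 = 39247 - 1 = 39246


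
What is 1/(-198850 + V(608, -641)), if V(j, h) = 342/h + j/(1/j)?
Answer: 641/109491432 ≈ 5.8543e-6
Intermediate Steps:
V(j, h) = j² + 342/h (V(j, h) = 342/h + j*j = 342/h + j² = j² + 342/h)
1/(-198850 + V(608, -641)) = 1/(-198850 + (608² + 342/(-641))) = 1/(-198850 + (369664 + 342*(-1/641))) = 1/(-198850 + (369664 - 342/641)) = 1/(-198850 + 236954282/641) = 1/(109491432/641) = 641/109491432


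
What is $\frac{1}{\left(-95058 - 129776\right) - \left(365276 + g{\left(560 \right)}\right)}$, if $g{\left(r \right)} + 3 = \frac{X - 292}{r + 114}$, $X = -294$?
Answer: $- \frac{337}{198865766} \approx -1.6946 \cdot 10^{-6}$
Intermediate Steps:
$g{\left(r \right)} = -3 - \frac{586}{114 + r}$ ($g{\left(r \right)} = -3 + \frac{-294 - 292}{r + 114} = -3 - \frac{586}{114 + r}$)
$\frac{1}{\left(-95058 - 129776\right) - \left(365276 + g{\left(560 \right)}\right)} = \frac{1}{\left(-95058 - 129776\right) - \left(365276 + \frac{-928 - 1680}{114 + 560}\right)} = \frac{1}{-224834 - \left(365276 + \frac{-928 - 1680}{674}\right)} = \frac{1}{-224834 - \left(365276 + \frac{1}{674} \left(-2608\right)\right)} = \frac{1}{-224834 - \frac{123096708}{337}} = \frac{1}{- \frac{198865766}{337}} = - \frac{337}{198865766}$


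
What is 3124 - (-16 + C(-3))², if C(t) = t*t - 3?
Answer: 3024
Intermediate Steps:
C(t) = -3 + t² (C(t) = t² - 3 = -3 + t²)
3124 - (-16 + C(-3))² = 3124 - (-16 + (-3 + (-3)²))² = 3124 - (-16 + (-3 + 9))² = 3124 - (-16 + 6)² = 3124 - 1*(-10)² = 3124 - 1*100 = 3124 - 100 = 3024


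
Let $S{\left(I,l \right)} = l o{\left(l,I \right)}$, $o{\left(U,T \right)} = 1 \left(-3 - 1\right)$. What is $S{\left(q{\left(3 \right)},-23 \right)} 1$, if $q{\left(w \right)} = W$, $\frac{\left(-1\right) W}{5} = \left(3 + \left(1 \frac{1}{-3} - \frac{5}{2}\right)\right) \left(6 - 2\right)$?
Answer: $92$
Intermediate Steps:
$o{\left(U,T \right)} = -4$ ($o{\left(U,T \right)} = 1 \left(-4\right) = -4$)
$W = - \frac{10}{3}$ ($W = - 5 \left(3 + \left(1 \frac{1}{-3} - \frac{5}{2}\right)\right) \left(6 - 2\right) = - 5 \left(3 + \left(1 \left(- \frac{1}{3}\right) - \frac{5}{2}\right)\right) 4 = - 5 \left(3 - \frac{17}{6}\right) 4 = - 5 \cdot \frac{1}{6} \cdot 4 = \left(-5\right) \frac{2}{3} = - \frac{10}{3} \approx -3.3333$)
$q{\left(w \right)} = - \frac{10}{3}$
$S{\left(I,l \right)} = - 4 l$ ($S{\left(I,l \right)} = l \left(-4\right) = - 4 l$)
$S{\left(q{\left(3 \right)},-23 \right)} 1 = \left(-4\right) \left(-23\right) 1 = 92 \cdot 1 = 92$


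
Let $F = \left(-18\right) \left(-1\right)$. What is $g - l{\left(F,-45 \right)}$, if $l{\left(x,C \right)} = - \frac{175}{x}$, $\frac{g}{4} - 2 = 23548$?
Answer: $\frac{1695775}{18} \approx 94210.0$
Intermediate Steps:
$g = 94200$ ($g = 8 + 4 \cdot 23548 = 8 + 94192 = 94200$)
$F = 18$
$g - l{\left(F,-45 \right)} = 94200 - - \frac{175}{18} = 94200 + \frac{175}{18} = \frac{1695775}{18}$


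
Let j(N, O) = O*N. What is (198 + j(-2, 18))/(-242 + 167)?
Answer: -54/25 ≈ -2.1600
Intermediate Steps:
j(N, O) = N*O
(198 + j(-2, 18))/(-242 + 167) = (198 - 2*18)/(-242 + 167) = (198 - 36)/(-75) = 162*(-1/75) = -54/25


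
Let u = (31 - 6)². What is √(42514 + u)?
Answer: √43139 ≈ 207.70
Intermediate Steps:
u = 625 (u = 25² = 625)
√(42514 + u) = √(42514 + 625) = √43139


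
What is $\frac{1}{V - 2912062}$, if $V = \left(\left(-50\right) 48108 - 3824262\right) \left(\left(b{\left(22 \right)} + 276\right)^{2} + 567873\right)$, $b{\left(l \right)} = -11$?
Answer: $- \frac{1}{3975137774938} \approx -2.5156 \cdot 10^{-13}$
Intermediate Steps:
$V = -3975134862876$ ($V = \left(\left(-50\right) 48108 - 3824262\right) \left(\left(-11 + 276\right)^{2} + 567873\right) = \left(-2405400 - 3824262\right) \left(265^{2} + 567873\right) = - 6229662 \left(70225 + 567873\right) = \left(-6229662\right) 638098 = -3975134862876$)
$\frac{1}{V - 2912062} = \frac{1}{-3975134862876 - 2912062} = \frac{1}{-3975137774938} = - \frac{1}{3975137774938}$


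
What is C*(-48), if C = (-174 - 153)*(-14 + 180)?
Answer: 2605536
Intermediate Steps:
C = -54282 (C = -327*166 = -54282)
C*(-48) = -54282*(-48) = 2605536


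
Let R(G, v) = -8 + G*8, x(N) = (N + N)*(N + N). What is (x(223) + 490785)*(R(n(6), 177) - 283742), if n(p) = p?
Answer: -195669553102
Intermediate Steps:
x(N) = 4*N**2 (x(N) = (2*N)*(2*N) = 4*N**2)
R(G, v) = -8 + 8*G
(x(223) + 490785)*(R(n(6), 177) - 283742) = (4*223**2 + 490785)*((-8 + 8*6) - 283742) = (4*49729 + 490785)*((-8 + 48) - 283742) = (198916 + 490785)*(40 - 283742) = 689701*(-283702) = -195669553102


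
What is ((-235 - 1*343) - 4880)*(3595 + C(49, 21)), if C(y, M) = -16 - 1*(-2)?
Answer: -19545098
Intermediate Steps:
C(y, M) = -14 (C(y, M) = -16 + 2 = -14)
((-235 - 1*343) - 4880)*(3595 + C(49, 21)) = ((-235 - 1*343) - 4880)*(3595 - 14) = ((-235 - 343) - 4880)*3581 = (-578 - 4880)*3581 = -5458*3581 = -19545098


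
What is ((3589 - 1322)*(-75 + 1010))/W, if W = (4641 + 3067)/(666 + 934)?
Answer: 847858000/1927 ≈ 4.3999e+5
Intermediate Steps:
W = 1927/400 (W = 7708/1600 = 7708*(1/1600) = 1927/400 ≈ 4.8175)
((3589 - 1322)*(-75 + 1010))/W = ((3589 - 1322)*(-75 + 1010))/(1927/400) = (2267*935)*(400/1927) = 2119645*(400/1927) = 847858000/1927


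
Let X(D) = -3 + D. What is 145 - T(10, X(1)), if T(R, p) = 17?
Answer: 128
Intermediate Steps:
145 - T(10, X(1)) = 145 - 1*17 = 145 - 17 = 128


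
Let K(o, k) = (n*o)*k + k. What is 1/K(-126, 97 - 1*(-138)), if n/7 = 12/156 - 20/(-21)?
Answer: -13/2770415 ≈ -4.6924e-6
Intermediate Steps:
n = 281/39 (n = 7*(12/156 - 20/(-21)) = 7*(12*(1/156) - 20*(-1/21)) = 7*(1/13 + 20/21) = 7*(281/273) = 281/39 ≈ 7.2051)
K(o, k) = k + 281*k*o/39 (K(o, k) = (281*o/39)*k + k = 281*k*o/39 + k = k + 281*k*o/39)
1/K(-126, 97 - 1*(-138)) = 1/((97 - 1*(-138))*(39 + 281*(-126))/39) = 1/((97 + 138)*(39 - 35406)/39) = 1/((1/39)*235*(-35367)) = 1/(-2770415/13) = -13/2770415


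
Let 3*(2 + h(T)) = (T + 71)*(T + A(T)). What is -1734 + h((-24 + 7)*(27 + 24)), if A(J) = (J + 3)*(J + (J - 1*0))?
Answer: -397287724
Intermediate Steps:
A(J) = 2*J*(3 + J) (A(J) = (3 + J)*(J + (J + 0)) = (3 + J)*(J + J) = (3 + J)*(2*J) = 2*J*(3 + J))
h(T) = -2 + (71 + T)*(T + 2*T*(3 + T))/3 (h(T) = -2 + ((T + 71)*(T + 2*T*(3 + T)))/3 = -2 + ((71 + T)*(T + 2*T*(3 + T)))/3 = -2 + (71 + T)*(T + 2*T*(3 + T))/3)
-1734 + h((-24 + 7)*(27 + 24)) = -1734 + (-2 + 2*((-24 + 7)*(27 + 24))³/3 + 149*((-24 + 7)*(27 + 24))²/3 + 497*((-24 + 7)*(27 + 24))/3) = -1734 + (-2 + 2*(-17*51)³/3 + 149*(-17*51)²/3 + 497*(-17*51)/3) = -1734 + (-2 + (⅔)*(-867)³ + (149/3)*(-867)² + (497/3)*(-867)) = -1734 + (-2 + (⅔)*(-651714363) + (149/3)*751689 - 143633) = -1734 + (-2 - 434476242 + 37333887 - 143633) = -1734 - 397285990 = -397287724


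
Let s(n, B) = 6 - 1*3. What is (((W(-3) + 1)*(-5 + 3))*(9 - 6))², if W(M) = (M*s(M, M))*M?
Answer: 28224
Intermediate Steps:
s(n, B) = 3 (s(n, B) = 6 - 3 = 3)
W(M) = 3*M² (W(M) = (M*3)*M = (3*M)*M = 3*M²)
(((W(-3) + 1)*(-5 + 3))*(9 - 6))² = (((3*(-3)² + 1)*(-5 + 3))*(9 - 6))² = (((3*9 + 1)*(-2))*3)² = (((27 + 1)*(-2))*3)² = ((28*(-2))*3)² = (-56*3)² = (-168)² = 28224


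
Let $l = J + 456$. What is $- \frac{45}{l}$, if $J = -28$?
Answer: $- \frac{45}{428} \approx -0.10514$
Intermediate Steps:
$l = 428$ ($l = -28 + 456 = 428$)
$- \frac{45}{l} = - \frac{45}{428}$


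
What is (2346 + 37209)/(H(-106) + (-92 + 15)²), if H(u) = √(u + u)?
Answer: 26057955/3905917 - 8790*I*√53/3905917 ≈ 6.6714 - 0.016383*I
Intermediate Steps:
H(u) = √2*√u (H(u) = √(2*u) = √2*√u)
(2346 + 37209)/(H(-106) + (-92 + 15)²) = (2346 + 37209)/(√2*√(-106) + (-92 + 15)²) = 39555/(√2*(I*√106) + (-77)²) = 39555/(2*I*√53 + 5929) = 39555/(5929 + 2*I*√53)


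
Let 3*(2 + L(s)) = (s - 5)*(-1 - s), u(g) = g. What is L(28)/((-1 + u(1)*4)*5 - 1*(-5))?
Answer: -673/60 ≈ -11.217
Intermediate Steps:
L(s) = -2 + (-1 - s)*(-5 + s)/3 (L(s) = -2 + ((s - 5)*(-1 - s))/3 = -2 + ((-5 + s)*(-1 - s))/3 = -2 + ((-1 - s)*(-5 + s))/3 = -2 + (-1 - s)*(-5 + s)/3)
L(28)/((-1 + u(1)*4)*5 - 1*(-5)) = (-⅓ - ⅓*28² + (4/3)*28)/((-1 + 1*4)*5 - 1*(-5)) = (-⅓ - ⅓*784 + 112/3)/((-1 + 4)*5 + 5) = (-⅓ - 784/3 + 112/3)/(3*5 + 5) = -673/(3*(15 + 5)) = -673/3/20 = -673/3*1/20 = -673/60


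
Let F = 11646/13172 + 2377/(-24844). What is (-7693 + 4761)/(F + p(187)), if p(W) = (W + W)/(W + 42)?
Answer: -54930392164976/45369261713 ≈ -1210.7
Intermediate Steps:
p(W) = 2*W/(42 + W) (p(W) = (2*W)/(42 + W) = 2*W/(42 + W))
F = 64505845/81811292 (F = 11646*(1/13172) + 2377*(-1/24844) = 5823/6586 - 2377/24844 = 64505845/81811292 ≈ 0.78847)
(-7693 + 4761)/(F + p(187)) = (-7693 + 4761)/(64505845/81811292 + 2*187/(42 + 187)) = -2932/(64505845/81811292 + 2*187/229) = -2932/(64505845/81811292 + 2*187*(1/229)) = -2932/(64505845/81811292 + 374/229) = -2932/45369261713/18734785868 = -2932*18734785868/45369261713 = -54930392164976/45369261713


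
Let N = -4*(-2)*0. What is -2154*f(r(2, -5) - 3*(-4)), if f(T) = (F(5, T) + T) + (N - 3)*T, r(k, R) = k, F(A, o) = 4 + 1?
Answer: 49542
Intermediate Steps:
F(A, o) = 5
N = 0 (N = 8*0 = 0)
f(T) = 5 - 2*T (f(T) = (5 + T) + (0 - 3)*T = (5 + T) - 3*T = 5 - 2*T)
-2154*f(r(2, -5) - 3*(-4)) = -2154*(5 - 2*(2 - 3*(-4))) = -2154*(5 - 2*(2 + 12)) = -2154*(5 - 2*14) = -2154*(5 - 28) = -2154*(-23) = 49542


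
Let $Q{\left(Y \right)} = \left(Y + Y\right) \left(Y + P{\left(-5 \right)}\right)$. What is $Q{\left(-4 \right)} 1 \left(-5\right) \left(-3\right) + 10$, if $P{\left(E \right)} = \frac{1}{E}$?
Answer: $514$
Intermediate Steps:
$Q{\left(Y \right)} = 2 Y \left(- \frac{1}{5} + Y\right)$ ($Q{\left(Y \right)} = \left(Y + Y\right) \left(Y + \frac{1}{-5}\right) = 2 Y \left(Y - \frac{1}{5}\right) = 2 Y \left(- \frac{1}{5} + Y\right)$)
$Q{\left(-4 \right)} 1 \left(-5\right) \left(-3\right) + 10 = \frac{2}{5} \left(-4\right) \left(-1 + 5 \left(-4\right)\right) 1 \left(-5\right) \left(-3\right) + 10 = \frac{2}{5} \left(-4\right) \left(-1 - 20\right) 1 \left(-5\right) \left(-3\right) + 10 = \frac{2}{5} \left(-4\right) \left(-21\right) 1 \left(-5\right) \left(-3\right) + 10 = \frac{168}{5} \cdot 1 \left(-5\right) \left(-3\right) + 10 = \frac{168}{5} \left(-5\right) \left(-3\right) + 10 = \left(-168\right) \left(-3\right) + 10 = 504 + 10 = 514$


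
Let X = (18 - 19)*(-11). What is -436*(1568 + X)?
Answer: -688444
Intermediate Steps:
X = 11 (X = -1*(-11) = 11)
-436*(1568 + X) = -436*(1568 + 11) = -436*1579 = -688444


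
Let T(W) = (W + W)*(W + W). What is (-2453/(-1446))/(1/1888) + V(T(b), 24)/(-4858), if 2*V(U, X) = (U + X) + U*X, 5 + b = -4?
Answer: 5623201715/1756167 ≈ 3202.0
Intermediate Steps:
b = -9 (b = -5 - 4 = -9)
T(W) = 4*W**2 (T(W) = (2*W)*(2*W) = 4*W**2)
V(U, X) = U/2 + X/2 + U*X/2 (V(U, X) = ((U + X) + U*X)/2 = (U + X + U*X)/2 = U/2 + X/2 + U*X/2)
(-2453/(-1446))/(1/1888) + V(T(b), 24)/(-4858) = (-2453/(-1446))/(1/1888) + ((4*(-9)**2)/2 + (1/2)*24 + (1/2)*(4*(-9)**2)*24)/(-4858) = (-2453*(-1/1446))/(1/1888) + ((4*81)/2 + 12 + (1/2)*(4*81)*24)*(-1/4858) = (2453/1446)*1888 + ((1/2)*324 + 12 + (1/2)*324*24)*(-1/4858) = 2315632/723 + (162 + 12 + 3888)*(-1/4858) = 2315632/723 + 4062*(-1/4858) = 2315632/723 - 2031/2429 = 5623201715/1756167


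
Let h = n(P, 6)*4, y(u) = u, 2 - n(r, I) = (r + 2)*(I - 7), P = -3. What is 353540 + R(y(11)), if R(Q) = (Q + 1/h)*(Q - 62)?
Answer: 1411865/4 ≈ 3.5297e+5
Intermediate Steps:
n(r, I) = 2 - (-7 + I)*(2 + r) (n(r, I) = 2 - (r + 2)*(I - 7) = 2 - (2 + r)*(-7 + I) = 2 - (-7 + I)*(2 + r))
h = 4 (h = (16 - 2*6 + 7*(-3) - 1*6*(-3))*4 = (16 - 12 - 21 + 18)*4 = 1*4 = 4)
R(Q) = (-62 + Q)*(¼ + Q) (R(Q) = (Q + 1/4)*(Q - 62) = (Q + ¼)*(-62 + Q) = (¼ + Q)*(-62 + Q) = (-62 + Q)*(¼ + Q))
353540 + R(y(11)) = 353540 + (-31/2 + (¼)*11 + 11*(-62 + 11)) = 353540 + (-31/2 + 11/4 + 11*(-51)) = 353540 + (-31/2 + 11/4 - 561) = 353540 - 2295/4 = 1411865/4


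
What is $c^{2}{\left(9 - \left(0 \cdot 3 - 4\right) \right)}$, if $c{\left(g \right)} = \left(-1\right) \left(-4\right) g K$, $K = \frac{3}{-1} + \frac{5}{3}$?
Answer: $\frac{43264}{9} \approx 4807.1$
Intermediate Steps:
$K = - \frac{4}{3}$ ($K = 3 \left(-1\right) + 5 \cdot \frac{1}{3} = -3 + \frac{5}{3} = - \frac{4}{3} \approx -1.3333$)
$c{\left(g \right)} = - \frac{16 g}{3}$ ($c{\left(g \right)} = \left(-1\right) \left(-4\right) g \left(- \frac{4}{3}\right) = 4 g \left(- \frac{4}{3}\right) = - \frac{16 g}{3}$)
$c^{2}{\left(9 - \left(0 \cdot 3 - 4\right) \right)} = \left(- \frac{16 \left(9 - \left(0 \cdot 3 - 4\right)\right)}{3}\right)^{2} = \left(- \frac{16 \left(9 - \left(0 - 4\right)\right)}{3}\right)^{2} = \left(- \frac{16 \left(9 - -4\right)}{3}\right)^{2} = \left(- \frac{16 \left(9 + 4\right)}{3}\right)^{2} = \left(\left(- \frac{16}{3}\right) 13\right)^{2} = \left(- \frac{208}{3}\right)^{2} = \frac{43264}{9}$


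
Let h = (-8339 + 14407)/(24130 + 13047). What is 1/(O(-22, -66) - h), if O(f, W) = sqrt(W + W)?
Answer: -56397509/45619473013 - 1382129329*I*sqrt(33)/91238946026 ≈ -0.0012363 - 0.087021*I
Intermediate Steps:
h = 6068/37177 ≈ 0.16322
O(f, W) = sqrt(2)*sqrt(W) (O(f, W) = sqrt(2*W) = sqrt(2)*sqrt(W))
1/(O(-22, -66) - h) = 1/(sqrt(2)*sqrt(-66) - 1*6068/37177) = 1/(sqrt(2)*(I*sqrt(66)) - 6068/37177) = 1/(2*I*sqrt(33) - 6068/37177) = 1/(-6068/37177 + 2*I*sqrt(33))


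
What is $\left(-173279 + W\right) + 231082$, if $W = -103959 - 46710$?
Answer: $-92866$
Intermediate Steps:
$W = -150669$
$\left(-173279 + W\right) + 231082 = \left(-173279 - 150669\right) + 231082 = -323948 + 231082 = -92866$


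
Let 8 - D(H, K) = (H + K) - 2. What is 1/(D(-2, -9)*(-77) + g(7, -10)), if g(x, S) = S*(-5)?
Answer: -1/1567 ≈ -0.00063816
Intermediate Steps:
g(x, S) = -5*S
D(H, K) = 10 - H - K (D(H, K) = 8 - ((H + K) - 2) = 8 - (-2 + H + K) = 8 + (2 - H - K) = 10 - H - K)
1/(D(-2, -9)*(-77) + g(7, -10)) = 1/((10 - 1*(-2) - 1*(-9))*(-77) - 5*(-10)) = 1/((10 + 2 + 9)*(-77) + 50) = 1/(21*(-77) + 50) = 1/(-1617 + 50) = 1/(-1567) = -1/1567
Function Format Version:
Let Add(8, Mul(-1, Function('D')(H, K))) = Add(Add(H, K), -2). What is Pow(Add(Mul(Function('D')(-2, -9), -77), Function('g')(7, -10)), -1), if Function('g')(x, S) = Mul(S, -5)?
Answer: Rational(-1, 1567) ≈ -0.00063816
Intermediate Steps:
Function('g')(x, S) = Mul(-5, S)
Function('D')(H, K) = Add(10, Mul(-1, H), Mul(-1, K)) (Function('D')(H, K) = Add(8, Mul(-1, Add(Add(H, K), -2))) = Add(8, Mul(-1, Add(-2, H, K))) = Add(8, Add(2, Mul(-1, H), Mul(-1, K))) = Add(10, Mul(-1, H), Mul(-1, K)))
Pow(Add(Mul(Function('D')(-2, -9), -77), Function('g')(7, -10)), -1) = Pow(Add(Mul(Add(10, Mul(-1, -2), Mul(-1, -9)), -77), Mul(-5, -10)), -1) = Pow(Add(Mul(Add(10, 2, 9), -77), 50), -1) = Pow(Add(Mul(21, -77), 50), -1) = Pow(Add(-1617, 50), -1) = Pow(-1567, -1) = Rational(-1, 1567)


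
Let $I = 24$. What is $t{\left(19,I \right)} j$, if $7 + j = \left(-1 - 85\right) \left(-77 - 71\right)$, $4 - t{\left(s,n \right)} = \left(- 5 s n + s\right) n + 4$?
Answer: $690292344$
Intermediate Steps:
$t{\left(s,n \right)} = - n \left(s - 5 n s\right)$ ($t{\left(s,n \right)} = 4 - \left(\left(- 5 s n + s\right) n + 4\right) = 4 - \left(\left(- 5 n s + s\right) n + 4\right) = 4 - \left(\left(s - 5 n s\right) n + 4\right) = 4 - \left(n \left(s - 5 n s\right) + 4\right) = 4 - \left(4 + n \left(s - 5 n s\right)\right) = - n \left(s - 5 n s\right)$)
$j = 12721$ ($j = -7 + \left(-1 - 85\right) \left(-77 - 71\right) = -7 - -12728 = -7 + 12728 = 12721$)
$t{\left(19,I \right)} j = 24 \cdot 19 \left(-1 + 5 \cdot 24\right) 12721 = 24 \cdot 19 \left(-1 + 120\right) 12721 = 24 \cdot 19 \cdot 119 \cdot 12721 = 54264 \cdot 12721 = 690292344$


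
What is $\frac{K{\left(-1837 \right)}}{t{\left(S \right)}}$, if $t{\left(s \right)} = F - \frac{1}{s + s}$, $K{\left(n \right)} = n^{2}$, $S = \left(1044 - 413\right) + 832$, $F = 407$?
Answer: $\frac{9873988894}{1190881} \approx 8291.3$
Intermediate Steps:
$S = 1463$ ($S = 631 + 832 = 1463$)
$t{\left(s \right)} = 407 - \frac{1}{2 s}$ ($t{\left(s \right)} = 407 - \frac{1}{s + s} = 407 - \frac{1}{2 s}$)
$\frac{K{\left(-1837 \right)}}{t{\left(S \right)}} = \frac{\left(-1837\right)^{2}}{407 - \frac{1}{2 \cdot 1463}} = \frac{3374569}{407 - \frac{1}{2926}} = \frac{3374569}{\frac{1190881}{2926}} = 3374569 \cdot \frac{2926}{1190881} = \frac{9873988894}{1190881}$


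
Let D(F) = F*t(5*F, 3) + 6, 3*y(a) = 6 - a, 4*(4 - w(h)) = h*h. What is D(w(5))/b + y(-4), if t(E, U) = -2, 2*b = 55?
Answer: 613/165 ≈ 3.7152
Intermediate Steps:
b = 55/2 (b = (1/2)*55 = 55/2 ≈ 27.500)
w(h) = 4 - h**2/4 (w(h) = 4 - h*h/4 = 4 - h**2/4)
y(a) = 2 - a/3 (y(a) = (6 - a)/3 = 2 - a/3)
D(F) = 6 - 2*F (D(F) = F*(-2) + 6 = -2*F + 6 = 6 - 2*F)
D(w(5))/b + y(-4) = (6 - 2*(4 - 1/4*5**2))/(55/2) + (2 - 1/3*(-4)) = (6 - 2*(4 - 1/4*25))*(2/55) + (2 + 4/3) = (6 - 2*(4 - 25/4))*(2/55) + 10/3 = (6 - 2*(-9/4))*(2/55) + 10/3 = (6 + 9/2)*(2/55) + 10/3 = (21/2)*(2/55) + 10/3 = 21/55 + 10/3 = 613/165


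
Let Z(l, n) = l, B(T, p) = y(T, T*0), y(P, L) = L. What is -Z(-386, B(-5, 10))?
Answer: 386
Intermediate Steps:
B(T, p) = 0 (B(T, p) = T*0 = 0)
-Z(-386, B(-5, 10)) = -1*(-386) = 386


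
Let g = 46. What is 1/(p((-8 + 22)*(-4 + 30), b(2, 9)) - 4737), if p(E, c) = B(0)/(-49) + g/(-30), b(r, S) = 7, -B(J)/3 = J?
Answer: -15/71078 ≈ -0.00021104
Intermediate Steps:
B(J) = -3*J
p(E, c) = -23/15 (p(E, c) = -3*0/(-49) + 46/(-30) = 0*(-1/49) + 46*(-1/30) = 0 - 23/15 = -23/15)
1/(p((-8 + 22)*(-4 + 30), b(2, 9)) - 4737) = 1/(-23/15 - 4737) = 1/(-71078/15) = -15/71078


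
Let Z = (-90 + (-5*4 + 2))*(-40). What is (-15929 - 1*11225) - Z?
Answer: -31474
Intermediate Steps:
Z = 4320 (Z = (-90 + (-20 + 2))*(-40) = (-90 - 18)*(-40) = -108*(-40) = 4320)
(-15929 - 1*11225) - Z = (-15929 - 1*11225) - 1*4320 = (-15929 - 11225) - 4320 = -27154 - 4320 = -31474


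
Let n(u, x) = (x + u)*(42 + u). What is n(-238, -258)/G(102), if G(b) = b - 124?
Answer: -48608/11 ≈ -4418.9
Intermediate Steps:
G(b) = -124 + b
n(u, x) = (42 + u)*(u + x) (n(u, x) = (u + x)*(42 + u) = (42 + u)*(u + x))
n(-238, -258)/G(102) = ((-238)² + 42*(-238) + 42*(-258) - 238*(-258))/(-124 + 102) = (56644 - 9996 - 10836 + 61404)/(-22) = 97216*(-1/22) = -48608/11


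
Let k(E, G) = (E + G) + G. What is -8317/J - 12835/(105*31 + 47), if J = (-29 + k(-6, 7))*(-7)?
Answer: -29349479/485394 ≈ -60.465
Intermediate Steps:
k(E, G) = E + 2*G
J = 147 (J = (-29 + (-6 + 2*7))*(-7) = (-29 + (-6 + 14))*(-7) = (-29 + 8)*(-7) = -21*(-7) = 147)
-8317/J - 12835/(105*31 + 47) = -8317/147 - 12835/(105*31 + 47) = -8317*1/147 - 12835/(3255 + 47) = -8317/147 - 12835/3302 = -29349479/485394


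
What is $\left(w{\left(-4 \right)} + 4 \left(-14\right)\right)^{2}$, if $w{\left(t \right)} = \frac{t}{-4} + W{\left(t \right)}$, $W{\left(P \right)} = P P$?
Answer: $1521$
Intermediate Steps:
$W{\left(P \right)} = P^{2}$
$w{\left(t \right)} = t^{2} - \frac{t}{4}$ ($w{\left(t \right)} = \frac{t}{-4} + t^{2} = t \left(- \frac{1}{4}\right) + t^{2} = - \frac{t}{4} + t^{2} = t^{2} - \frac{t}{4}$)
$\left(w{\left(-4 \right)} + 4 \left(-14\right)\right)^{2} = \left(- 4 \left(- \frac{1}{4} - 4\right) + 4 \left(-14\right)\right)^{2} = \left(\left(-4\right) \left(- \frac{17}{4}\right) - 56\right)^{2} = \left(17 - 56\right)^{2} = \left(-39\right)^{2} = 1521$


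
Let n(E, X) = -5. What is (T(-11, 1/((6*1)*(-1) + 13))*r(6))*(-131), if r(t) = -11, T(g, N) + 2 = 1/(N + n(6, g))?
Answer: -108075/34 ≈ -3178.7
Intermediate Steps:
T(g, N) = -2 + 1/(-5 + N) (T(g, N) = -2 + 1/(N - 5) = -2 + 1/(-5 + N))
(T(-11, 1/((6*1)*(-1) + 13))*r(6))*(-131) = (((11 - 2/((6*1)*(-1) + 13))/(-5 + 1/((6*1)*(-1) + 13)))*(-11))*(-131) = (((11 - 2/(6*(-1) + 13))/(-5 + 1/(6*(-1) + 13)))*(-11))*(-131) = (((11 - 2/(-6 + 13))/(-5 + 1/(-6 + 13)))*(-11))*(-131) = (((11 - 2/7)/(-5 + 1/7))*(-11))*(-131) = (((11 - 2*⅐)/(-5 + ⅐))*(-11))*(-131) = (((11 - 2/7)/(-34/7))*(-11))*(-131) = (-7/34*75/7*(-11))*(-131) = -75/34*(-11)*(-131) = (825/34)*(-131) = -108075/34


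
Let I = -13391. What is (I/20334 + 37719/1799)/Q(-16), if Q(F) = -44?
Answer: -742887737/1609558104 ≈ -0.46155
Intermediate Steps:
(I/20334 + 37719/1799)/Q(-16) = (-13391/20334 + 37719/1799)/(-44) = (-13391*1/20334 + 37719*(1/1799))*(-1/44) = (-13391/20334 + 37719/1799)*(-1/44) = (742887737/36580866)*(-1/44) = -742887737/1609558104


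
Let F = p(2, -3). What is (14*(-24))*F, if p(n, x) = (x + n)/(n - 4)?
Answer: -168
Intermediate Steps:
p(n, x) = (n + x)/(-4 + n)
F = ½ (F = (2 - 3)/(-4 + 2) = -1/(-2) = -½*(-1) = ½ ≈ 0.50000)
(14*(-24))*F = (14*(-24))*(½) = -336*½ = -168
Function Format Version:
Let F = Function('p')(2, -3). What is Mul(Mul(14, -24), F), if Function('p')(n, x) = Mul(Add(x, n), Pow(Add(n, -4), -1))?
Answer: -168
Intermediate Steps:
Function('p')(n, x) = Mul(Pow(Add(-4, n), -1), Add(n, x)) (Function('p')(n, x) = Mul(Add(n, x), Pow(Add(-4, n), -1)) = Mul(Pow(Add(-4, n), -1), Add(n, x)))
F = Rational(1, 2) (F = Mul(Pow(Add(-4, 2), -1), Add(2, -3)) = Mul(Pow(-2, -1), -1) = Mul(Rational(-1, 2), -1) = Rational(1, 2) ≈ 0.50000)
Mul(Mul(14, -24), F) = Mul(Mul(14, -24), Rational(1, 2)) = Mul(-336, Rational(1, 2)) = -168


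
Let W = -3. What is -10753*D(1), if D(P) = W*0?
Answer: 0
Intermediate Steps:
D(P) = 0 (D(P) = -3*0 = 0)
-10753*D(1) = -10753*0 = 0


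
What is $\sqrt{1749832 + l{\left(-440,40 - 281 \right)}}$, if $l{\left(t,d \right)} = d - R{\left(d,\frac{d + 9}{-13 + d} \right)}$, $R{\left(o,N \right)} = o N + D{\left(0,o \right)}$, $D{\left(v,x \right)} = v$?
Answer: $\frac{\sqrt{28222703651}}{127} \approx 1322.8$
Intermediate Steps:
$R{\left(o,N \right)} = N o$ ($R{\left(o,N \right)} = o N + 0 = N o + 0 = N o$)
$l{\left(t,d \right)} = d - \frac{d \left(9 + d\right)}{-13 + d}$ ($l{\left(t,d \right)} = d - \frac{d + 9}{-13 + d} d = d - \frac{9 + d}{-13 + d} d = d - \frac{d \left(9 + d\right)}{-13 + d}$)
$\sqrt{1749832 + l{\left(-440,40 - 281 \right)}} = \sqrt{1749832 - \frac{22 \left(40 - 281\right)}{-13 + \left(40 - 281\right)}} = \sqrt{1749832 - - \frac{5302}{-13 - 241}} = \sqrt{1749832 - - \frac{5302}{-254}} = \sqrt{1749832 - \left(-5302\right) \left(- \frac{1}{254}\right)} = \sqrt{1749832 - \frac{2651}{127}} = \sqrt{\frac{222226013}{127}} = \frac{\sqrt{28222703651}}{127}$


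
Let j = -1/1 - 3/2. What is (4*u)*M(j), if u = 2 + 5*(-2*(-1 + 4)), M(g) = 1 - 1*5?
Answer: 448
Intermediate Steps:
j = -5/2 (j = -1*1 - 3*1/2 = -1 - 3/2 = -5/2 ≈ -2.5000)
M(g) = -4 (M(g) = 1 - 5 = -4)
u = -28 (u = 2 + 5*(-2*3) = 2 + 5*(-6) = 2 - 30 = -28)
(4*u)*M(j) = (4*(-28))*(-4) = -112*(-4) = 448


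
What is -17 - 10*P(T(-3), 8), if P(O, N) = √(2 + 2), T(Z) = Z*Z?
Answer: -37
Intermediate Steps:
T(Z) = Z²
P(O, N) = 2 (P(O, N) = √4 = 2)
-17 - 10*P(T(-3), 8) = -17 - 10*2 = -17 - 20 = -37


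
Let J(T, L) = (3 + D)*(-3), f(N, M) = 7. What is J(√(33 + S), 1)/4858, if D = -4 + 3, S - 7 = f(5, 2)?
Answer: -3/2429 ≈ -0.0012351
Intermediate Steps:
S = 14 (S = 7 + 7 = 14)
D = -1
J(T, L) = -6 (J(T, L) = (3 - 1)*(-3) = 2*(-3) = -6)
J(√(33 + S), 1)/4858 = -6/4858 = -6*1/4858 = -3/2429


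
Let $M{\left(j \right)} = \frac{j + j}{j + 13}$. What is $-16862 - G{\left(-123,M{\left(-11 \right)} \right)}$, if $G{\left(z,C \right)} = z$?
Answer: $-16739$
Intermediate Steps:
$M{\left(j \right)} = \frac{2 j}{13 + j}$
$-16862 - G{\left(-123,M{\left(-11 \right)} \right)} = -16862 - -123 = -16862 + 123 = -16739$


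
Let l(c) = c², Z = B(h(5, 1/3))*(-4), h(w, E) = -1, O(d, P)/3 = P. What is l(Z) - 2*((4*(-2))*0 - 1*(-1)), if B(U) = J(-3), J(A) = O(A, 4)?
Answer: 2302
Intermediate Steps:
O(d, P) = 3*P
J(A) = 12 (J(A) = 3*4 = 12)
B(U) = 12
Z = -48 (Z = 12*(-4) = -48)
l(Z) - 2*((4*(-2))*0 - 1*(-1)) = (-48)² - 2*((4*(-2))*0 - 1*(-1)) = 2304 - 2*(-8*0 + 1) = 2304 - 2*(0 + 1) = 2304 - 2*1 = 2304 - 2 = 2302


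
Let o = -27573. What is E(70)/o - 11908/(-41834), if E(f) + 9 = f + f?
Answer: 12417655/44364957 ≈ 0.27990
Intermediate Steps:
E(f) = -9 + 2*f (E(f) = -9 + (f + f) = -9 + 2*f)
E(70)/o - 11908/(-41834) = (-9 + 2*70)/(-27573) - 11908/(-41834) = (-9 + 140)*(-1/27573) - 11908*(-1/41834) = 131*(-1/27573) + 458/1609 = -131/27573 + 458/1609 = 12417655/44364957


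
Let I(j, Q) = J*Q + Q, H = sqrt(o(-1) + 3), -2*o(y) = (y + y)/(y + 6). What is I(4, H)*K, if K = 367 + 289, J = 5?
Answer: 15744*sqrt(5)/5 ≈ 7040.9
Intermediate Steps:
o(y) = -y/(6 + y) (o(y) = -(y + y)/(2*(y + 6)) = -2*y/(2*(6 + y)) = -y/(6 + y))
H = 4*sqrt(5)/5 (H = sqrt(-1*(-1)/(6 - 1) + 3) = sqrt(-1*(-1)/5 + 3) = sqrt(-1*(-1)*1/5 + 3) = sqrt(1/5 + 3) = sqrt(16/5) = 4*sqrt(5)/5 ≈ 1.7889)
I(j, Q) = 6*Q (I(j, Q) = 5*Q + Q = 6*Q)
K = 656
I(4, H)*K = (6*(4*sqrt(5)/5))*656 = (24*sqrt(5)/5)*656 = 15744*sqrt(5)/5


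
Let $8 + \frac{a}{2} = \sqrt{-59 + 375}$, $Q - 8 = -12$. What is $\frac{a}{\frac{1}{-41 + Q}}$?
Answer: $720 - 180 \sqrt{79} \approx -879.88$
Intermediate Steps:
$Q = -4$ ($Q = 8 - 12 = -4$)
$a = -16 + 4 \sqrt{79}$ ($a = -16 + 2 \sqrt{-59 + 375} = -16 + 2 \sqrt{316} = -16 + 2 \cdot 2 \sqrt{79} = -16 + 4 \sqrt{79} \approx 19.553$)
$\frac{a}{\frac{1}{-41 + Q}} = \frac{-16 + 4 \sqrt{79}}{\frac{1}{-41 - 4}} = \frac{-16 + 4 \sqrt{79}}{\frac{1}{-45}} = \frac{-16 + 4 \sqrt{79}}{- \frac{1}{45}} = - 45 \left(-16 + 4 \sqrt{79}\right) = 720 - 180 \sqrt{79}$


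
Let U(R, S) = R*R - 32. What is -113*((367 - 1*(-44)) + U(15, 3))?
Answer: -68252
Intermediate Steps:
U(R, S) = -32 + R² (U(R, S) = R² - 32 = -32 + R²)
-113*((367 - 1*(-44)) + U(15, 3)) = -113*((367 - 1*(-44)) + (-32 + 15²)) = -113*((367 + 44) + (-32 + 225)) = -113*(411 + 193) = -113*604 = -68252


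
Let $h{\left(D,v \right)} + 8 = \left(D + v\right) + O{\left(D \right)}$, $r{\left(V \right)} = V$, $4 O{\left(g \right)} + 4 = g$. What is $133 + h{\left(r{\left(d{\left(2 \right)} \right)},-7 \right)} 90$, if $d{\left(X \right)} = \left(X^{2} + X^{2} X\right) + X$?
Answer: $268$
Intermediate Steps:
$O{\left(g \right)} = -1 + \frac{g}{4}$
$d{\left(X \right)} = X + X^{2} + X^{3}$ ($d{\left(X \right)} = \left(X^{2} + X^{3}\right) + X = X + X^{2} + X^{3}$)
$h{\left(D,v \right)} = -9 + v + \frac{5 D}{4}$ ($h{\left(D,v \right)} = -8 + \left(\left(D + v\right) + \left(-1 + \frac{D}{4}\right)\right) = -8 + \left(-1 + v + \frac{5 D}{4}\right) = -9 + v + \frac{5 D}{4}$)
$133 + h{\left(r{\left(d{\left(2 \right)} \right)},-7 \right)} 90 = 133 + \left(-9 - 7 + \frac{5 \cdot 2 \left(1 + 2 + 2^{2}\right)}{4}\right) 90 = 133 + \left(-9 - 7 + \frac{5 \cdot 2 \left(1 + 2 + 4\right)}{4}\right) 90 = 133 + \left(-9 - 7 + \frac{5 \cdot 2 \cdot 7}{4}\right) 90 = 133 + \left(-9 - 7 + \frac{5}{4} \cdot 14\right) 90 = 133 + \left(-9 - 7 + \frac{35}{2}\right) 90 = 133 + \frac{3}{2} \cdot 90 = 133 + 135 = 268$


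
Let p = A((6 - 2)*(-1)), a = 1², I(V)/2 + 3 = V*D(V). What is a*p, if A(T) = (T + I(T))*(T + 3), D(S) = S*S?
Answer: 138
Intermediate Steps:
D(S) = S²
I(V) = -6 + 2*V³ (I(V) = -6 + 2*(V*V²) = -6 + 2*V³)
a = 1
A(T) = (3 + T)*(-6 + T + 2*T³) (A(T) = (T + (-6 + 2*T³))*(T + 3) = (-6 + T + 2*T³)*(3 + T) = (3 + T)*(-6 + T + 2*T³))
p = 138 (p = -18 + ((6 - 2)*(-1))² - 3*(6 - 2)*(-1) + 2*((6 - 2)*(-1))⁴ + 6*((6 - 2)*(-1))³ = -18 + (4*(-1))² - 12*(-1) + 2*(4*(-1))⁴ + 6*(4*(-1))³ = -18 + (-4)² - 3*(-4) + 2*(-4)⁴ + 6*(-4)³ = -18 + 16 + 12 + 2*256 + 6*(-64) = -18 + 16 + 12 + 512 - 384 = 138)
a*p = 1*138 = 138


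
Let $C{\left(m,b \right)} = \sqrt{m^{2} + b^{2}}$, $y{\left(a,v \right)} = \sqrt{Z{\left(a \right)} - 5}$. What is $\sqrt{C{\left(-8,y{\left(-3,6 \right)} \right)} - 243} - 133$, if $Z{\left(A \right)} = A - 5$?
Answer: $-133 + i \sqrt{243 - \sqrt{51}} \approx -133.0 + 15.358 i$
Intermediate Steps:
$Z{\left(A \right)} = -5 + A$
$y{\left(a,v \right)} = \sqrt{-10 + a}$ ($y{\left(a,v \right)} = \sqrt{\left(-5 + a\right) - 5} = \sqrt{-10 + a}$)
$C{\left(m,b \right)} = \sqrt{b^{2} + m^{2}}$
$\sqrt{C{\left(-8,y{\left(-3,6 \right)} \right)} - 243} - 133 = \sqrt{\sqrt{\left(\sqrt{-10 - 3}\right)^{2} + \left(-8\right)^{2}} - 243} - 133 = \sqrt{\sqrt{\left(\sqrt{-13}\right)^{2} + 64} - 243} - 133 = \sqrt{\sqrt{\left(i \sqrt{13}\right)^{2} + 64} - 243} - 133 = \sqrt{\sqrt{-13 + 64} - 243} - 133 = \sqrt{\sqrt{51} - 243} - 133 = \sqrt{-243 + \sqrt{51}} - 133 = -133 + \sqrt{-243 + \sqrt{51}}$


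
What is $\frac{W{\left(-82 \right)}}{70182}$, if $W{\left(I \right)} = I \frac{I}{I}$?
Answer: $- \frac{41}{35091} \approx -0.0011684$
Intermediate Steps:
$W{\left(I \right)} = I$ ($W{\left(I \right)} = I 1 = I$)
$\frac{W{\left(-82 \right)}}{70182} = - \frac{82}{70182} = \left(-82\right) \frac{1}{70182} = - \frac{41}{35091}$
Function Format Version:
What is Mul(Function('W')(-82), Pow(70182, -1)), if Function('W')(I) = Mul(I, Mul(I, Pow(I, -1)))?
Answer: Rational(-41, 35091) ≈ -0.0011684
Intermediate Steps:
Function('W')(I) = I (Function('W')(I) = Mul(I, 1) = I)
Mul(Function('W')(-82), Pow(70182, -1)) = Mul(-82, Pow(70182, -1)) = Mul(-82, Rational(1, 70182)) = Rational(-41, 35091)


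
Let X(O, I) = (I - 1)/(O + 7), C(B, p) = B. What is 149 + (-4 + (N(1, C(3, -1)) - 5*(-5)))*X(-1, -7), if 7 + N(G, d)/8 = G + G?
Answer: 523/3 ≈ 174.33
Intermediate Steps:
X(O, I) = (-1 + I)/(7 + O)
N(G, d) = -56 + 16*G (N(G, d) = -56 + 8*(G + G) = -56 + 8*(2*G) = -56 + 16*G)
149 + (-4 + (N(1, C(3, -1)) - 5*(-5)))*X(-1, -7) = 149 + (-4 + ((-56 + 16*1) - 5*(-5)))*((-1 - 7)/(7 - 1)) = 149 + (-4 + ((-56 + 16) + 25))*(-8/6) = 149 + (-4 + (-40 + 25))*((⅙)*(-8)) = 149 + (-4 - 15)*(-4/3) = 149 - 19*(-4/3) = 149 + 76/3 = 523/3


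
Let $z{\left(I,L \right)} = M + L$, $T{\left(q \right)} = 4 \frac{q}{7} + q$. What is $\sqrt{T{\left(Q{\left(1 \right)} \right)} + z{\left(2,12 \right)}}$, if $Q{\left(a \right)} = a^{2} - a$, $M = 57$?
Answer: $\sqrt{69} \approx 8.3066$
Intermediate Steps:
$T{\left(q \right)} = \frac{11 q}{7}$ ($T{\left(q \right)} = 4 q \frac{1}{7} + q = 4 \frac{q}{7} + q = \frac{4 q}{7} + q = \frac{11 q}{7}$)
$z{\left(I,L \right)} = 57 + L$
$\sqrt{T{\left(Q{\left(1 \right)} \right)} + z{\left(2,12 \right)}} = \sqrt{\frac{11 \cdot 1 \left(-1 + 1\right)}{7} + \left(57 + 12\right)} = \sqrt{\frac{11 \cdot 1 \cdot 0}{7} + 69} = \sqrt{\frac{11}{7} \cdot 0 + 69} = \sqrt{0 + 69} = \sqrt{69}$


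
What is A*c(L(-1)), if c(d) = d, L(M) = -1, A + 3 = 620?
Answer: -617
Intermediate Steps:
A = 617 (A = -3 + 620 = 617)
A*c(L(-1)) = 617*(-1) = -617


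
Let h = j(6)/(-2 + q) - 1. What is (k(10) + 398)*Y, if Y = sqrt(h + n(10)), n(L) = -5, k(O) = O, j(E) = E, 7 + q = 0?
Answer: 272*I*sqrt(15) ≈ 1053.5*I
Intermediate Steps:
q = -7 (q = -7 + 0 = -7)
h = -5/3 (h = 6/(-2 - 7) - 1 = 6/(-9) - 1 = 6*(-1/9) - 1 = -2/3 - 1 = -5/3 ≈ -1.6667)
Y = 2*I*sqrt(15)/3 (Y = sqrt(-5/3 - 5) = sqrt(-20/3) = 2*I*sqrt(15)/3 ≈ 2.582*I)
(k(10) + 398)*Y = (10 + 398)*(2*I*sqrt(15)/3) = 408*(2*I*sqrt(15)/3) = 272*I*sqrt(15)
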